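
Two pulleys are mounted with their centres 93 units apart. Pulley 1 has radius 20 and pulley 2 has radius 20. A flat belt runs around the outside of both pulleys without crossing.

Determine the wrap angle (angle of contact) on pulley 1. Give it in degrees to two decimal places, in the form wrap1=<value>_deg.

open belt: β = asin((r2−r1)/C) = asin(0/93) = 0.0000°
wrap1 = π − 2β = 180.0000°
wrap2 = π + 2β = 180.0000°

wrap1=180.00_deg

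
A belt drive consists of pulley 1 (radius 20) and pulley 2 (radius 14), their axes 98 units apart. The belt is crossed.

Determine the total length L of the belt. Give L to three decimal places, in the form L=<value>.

crossed belt: β = asin((r1+r2)/C) = asin(34/98) = 20.3002°
wrap1 = wrap2 = π + 2β = 220.6004°
tangent length = C·cosβ = 91.9130
L = (r1+r2)·wrap + 2·C·cosβ = 34·3.8502 + 2·91.9130 = 314.7329

L=314.733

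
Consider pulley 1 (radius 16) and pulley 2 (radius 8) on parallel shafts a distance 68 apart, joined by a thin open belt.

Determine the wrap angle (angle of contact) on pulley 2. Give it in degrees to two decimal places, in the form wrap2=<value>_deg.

wrap2=166.49_deg

open belt: β = asin((r2−r1)/C) = asin(-8/68) = -6.7563°
wrap1 = π − 2β = 193.5127°
wrap2 = π + 2β = 166.4873°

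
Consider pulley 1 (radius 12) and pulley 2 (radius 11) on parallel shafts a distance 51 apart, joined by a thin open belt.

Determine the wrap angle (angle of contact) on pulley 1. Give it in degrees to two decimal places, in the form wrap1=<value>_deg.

wrap1=182.25_deg

open belt: β = asin((r2−r1)/C) = asin(-1/51) = -1.1235°
wrap1 = π − 2β = 182.2470°
wrap2 = π + 2β = 177.7530°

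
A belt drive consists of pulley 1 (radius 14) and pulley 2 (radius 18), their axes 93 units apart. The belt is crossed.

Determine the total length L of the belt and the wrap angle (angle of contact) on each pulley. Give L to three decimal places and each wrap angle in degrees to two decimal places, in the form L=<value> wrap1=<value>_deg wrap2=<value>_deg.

crossed belt: β = asin((r1+r2)/C) = asin(32/93) = 20.1260°
wrap1 = wrap2 = π + 2β = 220.2520°
tangent length = C·cosβ = 87.3212
L = (r1+r2)·wrap + 2·C·cosβ = 32·3.8441 + 2·87.3212 = 297.6544

L=297.654 wrap1=220.25_deg wrap2=220.25_deg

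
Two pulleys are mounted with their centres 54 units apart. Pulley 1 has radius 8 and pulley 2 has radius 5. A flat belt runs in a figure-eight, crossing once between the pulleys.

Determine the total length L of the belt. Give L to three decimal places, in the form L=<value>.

L=151.986

crossed belt: β = asin((r1+r2)/C) = asin(13/54) = 13.9303°
wrap1 = wrap2 = π + 2β = 207.8605°
tangent length = C·cosβ = 52.4118
L = (r1+r2)·wrap + 2·C·cosβ = 13·3.6279 + 2·52.4118 = 151.9857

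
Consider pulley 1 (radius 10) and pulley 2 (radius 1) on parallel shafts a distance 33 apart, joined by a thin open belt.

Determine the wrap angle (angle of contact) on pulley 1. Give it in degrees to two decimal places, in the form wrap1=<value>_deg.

open belt: β = asin((r2−r1)/C) = asin(-9/33) = -15.8266°
wrap1 = π − 2β = 211.6532°
wrap2 = π + 2β = 148.3468°

wrap1=211.65_deg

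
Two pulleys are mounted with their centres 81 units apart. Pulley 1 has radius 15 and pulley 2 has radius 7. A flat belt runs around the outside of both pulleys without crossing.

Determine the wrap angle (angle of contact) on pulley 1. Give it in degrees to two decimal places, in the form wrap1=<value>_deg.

wrap1=191.34_deg

open belt: β = asin((r2−r1)/C) = asin(-8/81) = -5.6681°
wrap1 = π − 2β = 191.3362°
wrap2 = π + 2β = 168.6638°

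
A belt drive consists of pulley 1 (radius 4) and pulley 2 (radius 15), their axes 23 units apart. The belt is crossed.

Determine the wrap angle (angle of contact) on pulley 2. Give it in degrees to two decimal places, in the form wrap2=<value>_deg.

crossed belt: β = asin((r1+r2)/C) = asin(19/23) = 55.6988°
wrap1 = wrap2 = π + 2β = 291.3977°

wrap2=291.40_deg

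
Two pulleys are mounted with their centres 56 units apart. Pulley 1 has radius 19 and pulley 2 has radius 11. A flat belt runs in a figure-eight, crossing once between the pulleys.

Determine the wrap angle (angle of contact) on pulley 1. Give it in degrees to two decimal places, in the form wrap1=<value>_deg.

crossed belt: β = asin((r1+r2)/C) = asin(30/56) = 32.3924°
wrap1 = wrap2 = π + 2β = 244.7847°

wrap1=244.78_deg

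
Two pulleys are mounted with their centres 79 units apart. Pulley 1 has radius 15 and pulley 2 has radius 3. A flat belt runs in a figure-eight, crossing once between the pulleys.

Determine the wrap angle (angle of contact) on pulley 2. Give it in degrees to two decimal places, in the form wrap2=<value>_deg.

wrap2=206.34_deg

crossed belt: β = asin((r1+r2)/C) = asin(18/79) = 13.1704°
wrap1 = wrap2 = π + 2β = 206.3408°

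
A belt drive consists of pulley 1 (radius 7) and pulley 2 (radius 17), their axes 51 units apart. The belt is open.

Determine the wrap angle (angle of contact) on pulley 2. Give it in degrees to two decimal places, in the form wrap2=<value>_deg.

wrap2=202.62_deg

open belt: β = asin((r2−r1)/C) = asin(10/51) = 11.3077°
wrap1 = π − 2β = 157.3845°
wrap2 = π + 2β = 202.6155°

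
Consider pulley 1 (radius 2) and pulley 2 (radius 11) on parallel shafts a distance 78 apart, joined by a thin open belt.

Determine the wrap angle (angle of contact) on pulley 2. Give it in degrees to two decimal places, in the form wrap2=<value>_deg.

wrap2=193.25_deg

open belt: β = asin((r2−r1)/C) = asin(9/78) = 6.6258°
wrap1 = π − 2β = 166.7484°
wrap2 = π + 2β = 193.2516°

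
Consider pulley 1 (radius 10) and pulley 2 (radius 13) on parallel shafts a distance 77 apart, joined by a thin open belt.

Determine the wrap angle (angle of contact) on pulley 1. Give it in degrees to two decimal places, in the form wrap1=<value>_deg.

open belt: β = asin((r2−r1)/C) = asin(3/77) = 2.2329°
wrap1 = π − 2β = 175.5343°
wrap2 = π + 2β = 184.4657°

wrap1=175.53_deg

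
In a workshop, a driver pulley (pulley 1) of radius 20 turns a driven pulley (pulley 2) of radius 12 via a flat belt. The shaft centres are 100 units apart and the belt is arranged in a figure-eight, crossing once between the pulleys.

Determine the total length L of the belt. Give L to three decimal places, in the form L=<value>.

crossed belt: β = asin((r1+r2)/C) = asin(32/100) = 18.6629°
wrap1 = wrap2 = π + 2β = 217.3258°
tangent length = C·cosβ = 94.7418
L = (r1+r2)·wrap + 2·C·cosβ = 32·3.7931 + 2·94.7418 = 310.8612

L=310.861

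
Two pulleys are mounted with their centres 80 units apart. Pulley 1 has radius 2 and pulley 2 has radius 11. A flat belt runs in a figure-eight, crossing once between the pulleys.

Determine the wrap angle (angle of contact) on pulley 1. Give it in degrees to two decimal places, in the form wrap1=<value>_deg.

crossed belt: β = asin((r1+r2)/C) = asin(13/80) = 9.3520°
wrap1 = wrap2 = π + 2β = 198.7041°

wrap1=198.70_deg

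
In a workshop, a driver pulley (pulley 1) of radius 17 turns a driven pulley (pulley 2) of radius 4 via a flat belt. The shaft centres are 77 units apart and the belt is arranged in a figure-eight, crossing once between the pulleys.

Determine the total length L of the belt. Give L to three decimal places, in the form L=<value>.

L=225.737

crossed belt: β = asin((r1+r2)/C) = asin(21/77) = 15.8266°
wrap1 = wrap2 = π + 2β = 211.6532°
tangent length = C·cosβ = 74.0810
L = (r1+r2)·wrap + 2·C·cosβ = 21·3.6940 + 2·74.0810 = 225.7370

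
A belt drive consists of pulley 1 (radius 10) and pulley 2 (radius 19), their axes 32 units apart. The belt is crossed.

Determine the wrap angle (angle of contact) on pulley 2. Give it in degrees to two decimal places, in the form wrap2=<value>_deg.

wrap2=309.98_deg

crossed belt: β = asin((r1+r2)/C) = asin(29/32) = 64.9922°
wrap1 = wrap2 = π + 2β = 309.9843°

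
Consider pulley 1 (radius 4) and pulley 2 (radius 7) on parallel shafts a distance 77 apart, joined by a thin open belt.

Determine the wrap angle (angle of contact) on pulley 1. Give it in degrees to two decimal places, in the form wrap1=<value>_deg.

wrap1=175.53_deg

open belt: β = asin((r2−r1)/C) = asin(3/77) = 2.2329°
wrap1 = π − 2β = 175.5343°
wrap2 = π + 2β = 184.4657°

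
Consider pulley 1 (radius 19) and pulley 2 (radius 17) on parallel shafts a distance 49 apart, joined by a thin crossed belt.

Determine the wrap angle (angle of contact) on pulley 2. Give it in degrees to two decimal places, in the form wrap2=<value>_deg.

crossed belt: β = asin((r1+r2)/C) = asin(36/49) = 47.2814°
wrap1 = wrap2 = π + 2β = 274.5627°

wrap2=274.56_deg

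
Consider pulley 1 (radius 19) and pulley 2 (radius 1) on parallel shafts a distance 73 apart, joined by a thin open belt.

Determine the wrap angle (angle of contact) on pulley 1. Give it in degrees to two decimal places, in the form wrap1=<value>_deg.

wrap1=208.55_deg

open belt: β = asin((r2−r1)/C) = asin(-18/73) = -14.2750°
wrap1 = π − 2β = 208.5499°
wrap2 = π + 2β = 151.4501°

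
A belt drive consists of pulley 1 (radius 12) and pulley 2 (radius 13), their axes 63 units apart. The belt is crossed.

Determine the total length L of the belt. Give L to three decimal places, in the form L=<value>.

crossed belt: β = asin((r1+r2)/C) = asin(25/63) = 23.3799°
wrap1 = wrap2 = π + 2β = 226.7597°
tangent length = C·cosβ = 57.8273
L = (r1+r2)·wrap + 2·C·cosβ = 25·3.9577 + 2·57.8273 = 214.5973

L=214.597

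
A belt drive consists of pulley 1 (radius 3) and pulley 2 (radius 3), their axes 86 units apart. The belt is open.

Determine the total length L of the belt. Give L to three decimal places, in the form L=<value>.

open belt: β = asin((r2−r1)/C) = asin(0/86) = 0.0000°
wrap1 = π − 2β = 180.0000°
wrap2 = π + 2β = 180.0000°
tangent length = C·cosβ = 86.0000
L = r1·wrap1 + r2·wrap2 + 2·C·cosβ = 3·3.1416 + 3·3.1416 + 2·86.0000 = 190.8496

L=190.850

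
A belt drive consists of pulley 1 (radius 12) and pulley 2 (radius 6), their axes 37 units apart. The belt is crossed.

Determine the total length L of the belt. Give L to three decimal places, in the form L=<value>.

L=139.492

crossed belt: β = asin((r1+r2)/C) = asin(18/37) = 29.1099°
wrap1 = wrap2 = π + 2β = 238.2198°
tangent length = C·cosβ = 32.3265
L = (r1+r2)·wrap + 2·C·cosβ = 18·4.1577 + 2·32.3265 = 139.4919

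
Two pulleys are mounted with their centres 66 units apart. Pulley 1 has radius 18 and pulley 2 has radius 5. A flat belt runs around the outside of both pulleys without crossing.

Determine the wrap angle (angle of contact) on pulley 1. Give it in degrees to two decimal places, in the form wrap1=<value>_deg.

wrap1=202.72_deg

open belt: β = asin((r2−r1)/C) = asin(-13/66) = -11.3598°
wrap1 = π − 2β = 202.7196°
wrap2 = π + 2β = 157.2804°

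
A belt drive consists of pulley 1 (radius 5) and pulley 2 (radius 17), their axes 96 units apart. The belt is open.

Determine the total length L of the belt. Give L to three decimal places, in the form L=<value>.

open belt: β = asin((r2−r1)/C) = asin(12/96) = 7.1808°
wrap1 = π − 2β = 165.6385°
wrap2 = π + 2β = 194.3615°
tangent length = C·cosβ = 95.2470
L = r1·wrap1 + r2·wrap2 + 2·C·cosβ = 5·2.8909 + 17·3.3922 + 2·95.2470 = 262.6170

L=262.617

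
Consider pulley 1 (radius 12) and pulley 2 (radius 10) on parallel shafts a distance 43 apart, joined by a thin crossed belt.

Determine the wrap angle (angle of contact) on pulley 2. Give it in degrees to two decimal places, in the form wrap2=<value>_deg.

wrap2=241.54_deg

crossed belt: β = asin((r1+r2)/C) = asin(22/43) = 30.7723°
wrap1 = wrap2 = π + 2β = 241.5446°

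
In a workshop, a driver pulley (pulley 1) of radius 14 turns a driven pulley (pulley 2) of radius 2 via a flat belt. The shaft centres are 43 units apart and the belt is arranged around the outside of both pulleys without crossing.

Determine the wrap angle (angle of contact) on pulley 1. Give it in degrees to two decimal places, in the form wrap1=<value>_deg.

wrap1=212.41_deg

open belt: β = asin((r2−r1)/C) = asin(-12/43) = -16.2047°
wrap1 = π − 2β = 212.4094°
wrap2 = π + 2β = 147.5906°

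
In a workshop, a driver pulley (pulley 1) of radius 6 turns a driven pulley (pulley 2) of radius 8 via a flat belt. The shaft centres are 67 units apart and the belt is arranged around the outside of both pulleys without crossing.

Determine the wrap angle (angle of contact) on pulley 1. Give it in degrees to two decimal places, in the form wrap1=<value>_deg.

open belt: β = asin((r2−r1)/C) = asin(2/67) = 1.7106°
wrap1 = π − 2β = 176.5788°
wrap2 = π + 2β = 183.4212°

wrap1=176.58_deg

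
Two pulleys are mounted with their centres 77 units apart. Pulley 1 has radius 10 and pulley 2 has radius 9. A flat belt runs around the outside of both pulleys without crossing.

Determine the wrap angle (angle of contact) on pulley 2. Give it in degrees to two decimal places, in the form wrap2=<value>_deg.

open belt: β = asin((r2−r1)/C) = asin(-1/77) = -0.7441°
wrap1 = π − 2β = 181.4882°
wrap2 = π + 2β = 178.5118°

wrap2=178.51_deg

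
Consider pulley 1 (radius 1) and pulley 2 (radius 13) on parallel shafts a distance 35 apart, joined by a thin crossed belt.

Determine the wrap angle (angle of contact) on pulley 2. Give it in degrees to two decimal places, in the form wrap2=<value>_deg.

wrap2=227.16_deg

crossed belt: β = asin((r1+r2)/C) = asin(14/35) = 23.5782°
wrap1 = wrap2 = π + 2β = 227.1564°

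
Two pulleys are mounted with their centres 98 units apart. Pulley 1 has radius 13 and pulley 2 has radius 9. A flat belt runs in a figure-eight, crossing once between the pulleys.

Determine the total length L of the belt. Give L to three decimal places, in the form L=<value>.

L=270.075

crossed belt: β = asin((r1+r2)/C) = asin(22/98) = 12.9729°
wrap1 = wrap2 = π + 2β = 205.9458°
tangent length = C·cosβ = 95.4987
L = (r1+r2)·wrap + 2·C·cosβ = 22·3.5944 + 2·95.4987 = 270.0749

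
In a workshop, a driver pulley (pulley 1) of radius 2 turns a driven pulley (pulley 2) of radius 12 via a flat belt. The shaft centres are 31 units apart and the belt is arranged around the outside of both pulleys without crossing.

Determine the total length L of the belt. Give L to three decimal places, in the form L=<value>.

L=109.237

open belt: β = asin((r2−r1)/C) = asin(10/31) = 18.8191°
wrap1 = π − 2β = 142.3619°
wrap2 = π + 2β = 217.6381°
tangent length = C·cosβ = 29.3428
L = r1·wrap1 + r2·wrap2 + 2·C·cosβ = 2·2.4847 + 12·3.7985 + 2·29.3428 = 109.2370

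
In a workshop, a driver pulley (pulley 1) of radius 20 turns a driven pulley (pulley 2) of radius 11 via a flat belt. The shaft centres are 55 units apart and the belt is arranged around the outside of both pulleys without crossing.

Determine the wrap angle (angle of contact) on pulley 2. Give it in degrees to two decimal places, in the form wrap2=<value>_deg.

wrap2=161.16_deg

open belt: β = asin((r2−r1)/C) = asin(-9/55) = -9.4180°
wrap1 = π − 2β = 198.8361°
wrap2 = π + 2β = 161.1639°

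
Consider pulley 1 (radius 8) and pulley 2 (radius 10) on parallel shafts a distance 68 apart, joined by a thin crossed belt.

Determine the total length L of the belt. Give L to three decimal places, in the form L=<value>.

L=197.342

crossed belt: β = asin((r1+r2)/C) = asin(18/68) = 15.3495°
wrap1 = wrap2 = π + 2β = 210.6990°
tangent length = C·cosβ = 65.5744
L = (r1+r2)·wrap + 2·C·cosβ = 18·3.6774 + 2·65.5744 = 197.3418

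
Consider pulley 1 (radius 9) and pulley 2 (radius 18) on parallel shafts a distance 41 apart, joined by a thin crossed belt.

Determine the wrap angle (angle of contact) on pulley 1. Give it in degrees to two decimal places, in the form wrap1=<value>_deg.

crossed belt: β = asin((r1+r2)/C) = asin(27/41) = 41.1884°
wrap1 = wrap2 = π + 2β = 262.3767°

wrap1=262.38_deg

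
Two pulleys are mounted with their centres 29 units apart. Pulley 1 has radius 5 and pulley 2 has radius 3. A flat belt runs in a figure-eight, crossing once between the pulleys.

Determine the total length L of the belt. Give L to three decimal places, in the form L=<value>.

crossed belt: β = asin((r1+r2)/C) = asin(8/29) = 16.0134°
wrap1 = wrap2 = π + 2β = 212.0268°
tangent length = C·cosβ = 27.8747
L = (r1+r2)·wrap + 2·C·cosβ = 8·3.7006 + 2·27.8747 = 85.3540

L=85.354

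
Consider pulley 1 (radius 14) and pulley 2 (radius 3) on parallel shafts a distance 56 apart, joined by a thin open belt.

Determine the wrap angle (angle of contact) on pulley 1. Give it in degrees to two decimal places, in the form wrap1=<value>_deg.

wrap1=202.66_deg

open belt: β = asin((r2−r1)/C) = asin(-11/56) = -11.3282°
wrap1 = π − 2β = 202.6564°
wrap2 = π + 2β = 157.3436°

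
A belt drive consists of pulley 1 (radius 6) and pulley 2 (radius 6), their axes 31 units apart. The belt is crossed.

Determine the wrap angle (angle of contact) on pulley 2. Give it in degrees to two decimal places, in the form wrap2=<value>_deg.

wrap2=225.55_deg

crossed belt: β = asin((r1+r2)/C) = asin(12/31) = 22.7740°
wrap1 = wrap2 = π + 2β = 225.5479°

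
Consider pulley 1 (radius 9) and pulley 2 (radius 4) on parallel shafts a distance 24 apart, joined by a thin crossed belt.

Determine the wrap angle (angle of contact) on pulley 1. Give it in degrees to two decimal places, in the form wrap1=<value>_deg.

wrap1=245.59_deg

crossed belt: β = asin((r1+r2)/C) = asin(13/24) = 32.7972°
wrap1 = wrap2 = π + 2β = 245.5943°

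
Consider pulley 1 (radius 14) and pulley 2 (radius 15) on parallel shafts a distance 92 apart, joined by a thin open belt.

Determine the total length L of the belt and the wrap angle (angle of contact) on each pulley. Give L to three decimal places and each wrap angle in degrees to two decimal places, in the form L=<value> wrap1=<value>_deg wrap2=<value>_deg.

open belt: β = asin((r2−r1)/C) = asin(1/92) = 0.6228°
wrap1 = π − 2β = 178.7544°
wrap2 = π + 2β = 181.2456°
tangent length = C·cosβ = 91.9946
L = r1·wrap1 + r2·wrap2 + 2·C·cosβ = 14·3.1199 + 15·3.1633 + 2·91.9946 = 275.1171

L=275.117 wrap1=178.75_deg wrap2=181.25_deg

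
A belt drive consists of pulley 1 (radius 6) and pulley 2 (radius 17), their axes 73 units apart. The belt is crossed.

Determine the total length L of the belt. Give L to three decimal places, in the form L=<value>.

L=225.565

crossed belt: β = asin((r1+r2)/C) = asin(23/73) = 18.3649°
wrap1 = wrap2 = π + 2β = 216.7299°
tangent length = C·cosβ = 69.2820
L = (r1+r2)·wrap + 2·C·cosβ = 23·3.7827 + 2·69.2820 = 225.5650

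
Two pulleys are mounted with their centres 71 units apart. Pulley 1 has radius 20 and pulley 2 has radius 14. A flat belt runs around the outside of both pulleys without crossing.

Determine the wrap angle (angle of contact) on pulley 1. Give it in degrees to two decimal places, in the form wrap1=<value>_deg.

wrap1=189.70_deg

open belt: β = asin((r2−r1)/C) = asin(-6/71) = -4.8477°
wrap1 = π − 2β = 189.6954°
wrap2 = π + 2β = 170.3046°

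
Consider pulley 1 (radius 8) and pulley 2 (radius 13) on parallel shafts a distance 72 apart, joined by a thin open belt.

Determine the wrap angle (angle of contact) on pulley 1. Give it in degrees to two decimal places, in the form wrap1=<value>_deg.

open belt: β = asin((r2−r1)/C) = asin(5/72) = 3.9821°
wrap1 = π − 2β = 172.0358°
wrap2 = π + 2β = 187.9642°

wrap1=172.04_deg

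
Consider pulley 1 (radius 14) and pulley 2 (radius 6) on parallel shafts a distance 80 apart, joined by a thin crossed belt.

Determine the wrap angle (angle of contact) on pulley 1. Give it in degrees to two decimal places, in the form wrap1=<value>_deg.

wrap1=208.96_deg

crossed belt: β = asin((r1+r2)/C) = asin(20/80) = 14.4775°
wrap1 = wrap2 = π + 2β = 208.9550°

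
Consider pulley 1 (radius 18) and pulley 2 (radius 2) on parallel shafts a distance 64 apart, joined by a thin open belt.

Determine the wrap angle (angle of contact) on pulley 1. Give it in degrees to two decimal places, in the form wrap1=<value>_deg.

open belt: β = asin((r2−r1)/C) = asin(-16/64) = -14.4775°
wrap1 = π − 2β = 208.9550°
wrap2 = π + 2β = 151.0450°

wrap1=208.96_deg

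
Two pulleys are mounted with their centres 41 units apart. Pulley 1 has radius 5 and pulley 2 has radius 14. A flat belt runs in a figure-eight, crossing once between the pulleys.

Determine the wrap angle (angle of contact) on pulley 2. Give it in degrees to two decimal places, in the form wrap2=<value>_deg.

crossed belt: β = asin((r1+r2)/C) = asin(19/41) = 27.6077°
wrap1 = wrap2 = π + 2β = 235.2153°

wrap2=235.22_deg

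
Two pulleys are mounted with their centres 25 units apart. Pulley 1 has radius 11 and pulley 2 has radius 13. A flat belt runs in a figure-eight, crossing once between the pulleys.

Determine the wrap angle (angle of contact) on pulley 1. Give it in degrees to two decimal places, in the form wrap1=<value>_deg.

wrap1=327.48_deg

crossed belt: β = asin((r1+r2)/C) = asin(24/25) = 73.7398°
wrap1 = wrap2 = π + 2β = 327.4796°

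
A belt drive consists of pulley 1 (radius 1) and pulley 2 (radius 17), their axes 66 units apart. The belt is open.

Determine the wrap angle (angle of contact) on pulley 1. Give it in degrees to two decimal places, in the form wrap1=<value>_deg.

wrap1=151.94_deg

open belt: β = asin((r2−r1)/C) = asin(16/66) = 14.0297°
wrap1 = π − 2β = 151.9407°
wrap2 = π + 2β = 208.0593°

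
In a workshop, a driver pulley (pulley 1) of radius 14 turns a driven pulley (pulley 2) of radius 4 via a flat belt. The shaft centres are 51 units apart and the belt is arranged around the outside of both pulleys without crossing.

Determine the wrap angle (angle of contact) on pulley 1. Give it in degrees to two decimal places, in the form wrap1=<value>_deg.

wrap1=202.62_deg

open belt: β = asin((r2−r1)/C) = asin(-10/51) = -11.3077°
wrap1 = π − 2β = 202.6155°
wrap2 = π + 2β = 157.3845°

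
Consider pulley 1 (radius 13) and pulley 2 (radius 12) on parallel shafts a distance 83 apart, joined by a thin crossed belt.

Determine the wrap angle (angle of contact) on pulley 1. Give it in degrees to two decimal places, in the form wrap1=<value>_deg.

crossed belt: β = asin((r1+r2)/C) = asin(25/83) = 17.5300°
wrap1 = wrap2 = π + 2β = 215.0600°

wrap1=215.06_deg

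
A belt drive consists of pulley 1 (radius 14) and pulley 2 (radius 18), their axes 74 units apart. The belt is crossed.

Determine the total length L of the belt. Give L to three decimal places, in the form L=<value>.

L=262.598

crossed belt: β = asin((r1+r2)/C) = asin(32/74) = 25.6220°
wrap1 = wrap2 = π + 2β = 231.2441°
tangent length = C·cosβ = 66.7233
L = (r1+r2)·wrap + 2·C·cosβ = 32·4.0360 + 2·66.7233 = 262.5977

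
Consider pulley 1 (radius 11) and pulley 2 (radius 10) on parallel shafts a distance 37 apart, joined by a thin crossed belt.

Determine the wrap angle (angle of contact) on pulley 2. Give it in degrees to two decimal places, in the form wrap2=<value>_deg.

wrap2=249.16_deg

crossed belt: β = asin((r1+r2)/C) = asin(21/37) = 34.5808°
wrap1 = wrap2 = π + 2β = 249.1616°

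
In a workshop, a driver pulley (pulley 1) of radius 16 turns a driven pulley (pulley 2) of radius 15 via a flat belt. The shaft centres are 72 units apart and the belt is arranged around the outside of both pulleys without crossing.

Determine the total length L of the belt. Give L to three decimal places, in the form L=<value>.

L=241.403

open belt: β = asin((r2−r1)/C) = asin(-1/72) = -0.7958°
wrap1 = π − 2β = 181.5916°
wrap2 = π + 2β = 178.4084°
tangent length = C·cosβ = 71.9931
L = r1·wrap1 + r2·wrap2 + 2·C·cosβ = 16·3.1694 + 15·3.1138 + 2·71.9931 = 241.4033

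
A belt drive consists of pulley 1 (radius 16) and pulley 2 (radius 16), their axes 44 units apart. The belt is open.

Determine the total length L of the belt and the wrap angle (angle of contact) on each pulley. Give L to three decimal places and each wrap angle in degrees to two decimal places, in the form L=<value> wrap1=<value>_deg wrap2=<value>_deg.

L=188.531 wrap1=180.00_deg wrap2=180.00_deg

open belt: β = asin((r2−r1)/C) = asin(0/44) = 0.0000°
wrap1 = π − 2β = 180.0000°
wrap2 = π + 2β = 180.0000°
tangent length = C·cosβ = 44.0000
L = r1·wrap1 + r2·wrap2 + 2·C·cosβ = 16·3.1416 + 16·3.1416 + 2·44.0000 = 188.5310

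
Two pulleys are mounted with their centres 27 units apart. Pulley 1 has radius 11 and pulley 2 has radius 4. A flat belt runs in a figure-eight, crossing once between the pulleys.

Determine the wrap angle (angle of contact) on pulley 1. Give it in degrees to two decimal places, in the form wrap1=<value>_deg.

wrap1=247.50_deg

crossed belt: β = asin((r1+r2)/C) = asin(15/27) = 33.7490°
wrap1 = wrap2 = π + 2β = 247.4980°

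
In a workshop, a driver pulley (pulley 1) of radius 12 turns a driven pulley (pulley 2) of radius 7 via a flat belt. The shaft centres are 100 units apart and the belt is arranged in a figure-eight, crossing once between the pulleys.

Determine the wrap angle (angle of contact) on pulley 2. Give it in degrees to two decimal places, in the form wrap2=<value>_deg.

wrap2=201.91_deg

crossed belt: β = asin((r1+r2)/C) = asin(19/100) = 10.9528°
wrap1 = wrap2 = π + 2β = 201.9056°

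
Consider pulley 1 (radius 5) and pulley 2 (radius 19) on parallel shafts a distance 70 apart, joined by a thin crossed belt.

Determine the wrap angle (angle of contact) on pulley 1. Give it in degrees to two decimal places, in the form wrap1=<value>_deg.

wrap1=220.10_deg

crossed belt: β = asin((r1+r2)/C) = asin(24/70) = 20.0510°
wrap1 = wrap2 = π + 2β = 220.1021°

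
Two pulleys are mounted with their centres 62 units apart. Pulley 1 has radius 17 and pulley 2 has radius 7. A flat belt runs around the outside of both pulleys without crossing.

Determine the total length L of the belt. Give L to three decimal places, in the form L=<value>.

open belt: β = asin((r2−r1)/C) = asin(-10/62) = -9.2818°
wrap1 = π − 2β = 198.5636°
wrap2 = π + 2β = 161.4364°
tangent length = C·cosβ = 61.1882
L = r1·wrap1 + r2·wrap2 + 2·C·cosβ = 17·3.4656 + 7·2.8176 + 2·61.1882 = 201.0147

L=201.015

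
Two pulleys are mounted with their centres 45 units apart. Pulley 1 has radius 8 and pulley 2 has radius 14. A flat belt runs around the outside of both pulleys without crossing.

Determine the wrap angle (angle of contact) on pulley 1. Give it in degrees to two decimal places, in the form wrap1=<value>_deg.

open belt: β = asin((r2−r1)/C) = asin(6/45) = 7.6623°
wrap1 = π − 2β = 164.6755°
wrap2 = π + 2β = 195.3245°

wrap1=164.68_deg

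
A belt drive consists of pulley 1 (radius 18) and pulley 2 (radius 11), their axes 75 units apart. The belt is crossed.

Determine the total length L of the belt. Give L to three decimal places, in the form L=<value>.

L=252.466

crossed belt: β = asin((r1+r2)/C) = asin(29/75) = 22.7472°
wrap1 = wrap2 = π + 2β = 225.4945°
tangent length = C·cosβ = 69.1665
L = (r1+r2)·wrap + 2·C·cosβ = 29·3.9356 + 2·69.1665 = 252.4660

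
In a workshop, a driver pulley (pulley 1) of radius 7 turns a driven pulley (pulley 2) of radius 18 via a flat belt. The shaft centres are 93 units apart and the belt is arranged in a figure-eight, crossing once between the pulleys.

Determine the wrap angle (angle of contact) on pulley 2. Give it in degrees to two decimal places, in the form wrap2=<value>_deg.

wrap2=211.19_deg

crossed belt: β = asin((r1+r2)/C) = asin(25/93) = 15.5939°
wrap1 = wrap2 = π + 2β = 211.1878°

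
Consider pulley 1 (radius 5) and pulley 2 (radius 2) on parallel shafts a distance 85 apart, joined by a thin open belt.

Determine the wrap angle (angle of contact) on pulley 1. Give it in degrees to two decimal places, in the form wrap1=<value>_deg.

wrap1=184.05_deg

open belt: β = asin((r2−r1)/C) = asin(-3/85) = -2.0226°
wrap1 = π − 2β = 184.0452°
wrap2 = π + 2β = 175.9548°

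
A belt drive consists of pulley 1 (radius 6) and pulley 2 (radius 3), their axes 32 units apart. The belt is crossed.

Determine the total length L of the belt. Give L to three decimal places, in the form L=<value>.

L=94.823

crossed belt: β = asin((r1+r2)/C) = asin(9/32) = 16.3348°
wrap1 = wrap2 = π + 2β = 212.6696°
tangent length = C·cosβ = 30.7083
L = (r1+r2)·wrap + 2·C·cosβ = 9·3.7118 + 2·30.7083 = 94.8227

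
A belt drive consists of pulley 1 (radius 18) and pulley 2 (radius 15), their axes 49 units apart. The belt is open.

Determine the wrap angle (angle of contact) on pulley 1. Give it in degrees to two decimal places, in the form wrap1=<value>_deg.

open belt: β = asin((r2−r1)/C) = asin(-3/49) = -3.5101°
wrap1 = π − 2β = 187.0202°
wrap2 = π + 2β = 172.9798°

wrap1=187.02_deg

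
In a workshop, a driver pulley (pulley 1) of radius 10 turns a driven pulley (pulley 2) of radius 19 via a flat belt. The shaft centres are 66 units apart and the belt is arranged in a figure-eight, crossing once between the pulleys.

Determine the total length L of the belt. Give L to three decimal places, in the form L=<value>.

L=236.067

crossed belt: β = asin((r1+r2)/C) = asin(29/66) = 26.0652°
wrap1 = wrap2 = π + 2β = 232.1304°
tangent length = C·cosβ = 59.2874
L = (r1+r2)·wrap + 2·C·cosβ = 29·4.0514 + 2·59.2874 = 236.0666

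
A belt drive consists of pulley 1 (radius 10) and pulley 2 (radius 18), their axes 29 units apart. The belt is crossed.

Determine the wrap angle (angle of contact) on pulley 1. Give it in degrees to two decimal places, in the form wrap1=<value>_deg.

wrap1=329.82_deg

crossed belt: β = asin((r1+r2)/C) = asin(28/29) = 74.9098°
wrap1 = wrap2 = π + 2β = 329.8196°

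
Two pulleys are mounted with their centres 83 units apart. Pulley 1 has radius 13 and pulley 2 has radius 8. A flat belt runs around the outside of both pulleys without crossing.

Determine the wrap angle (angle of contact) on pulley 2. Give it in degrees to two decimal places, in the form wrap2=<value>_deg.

wrap2=173.09_deg

open belt: β = asin((r2−r1)/C) = asin(-5/83) = -3.4536°
wrap1 = π − 2β = 186.9073°
wrap2 = π + 2β = 173.0927°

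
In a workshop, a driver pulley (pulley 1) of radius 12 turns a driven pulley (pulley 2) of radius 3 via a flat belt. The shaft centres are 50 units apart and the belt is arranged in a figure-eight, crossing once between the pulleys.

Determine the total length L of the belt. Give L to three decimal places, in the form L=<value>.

L=151.659

crossed belt: β = asin((r1+r2)/C) = asin(15/50) = 17.4576°
wrap1 = wrap2 = π + 2β = 214.9152°
tangent length = C·cosβ = 47.6970
L = (r1+r2)·wrap + 2·C·cosβ = 15·3.7510 + 2·47.6970 = 151.6586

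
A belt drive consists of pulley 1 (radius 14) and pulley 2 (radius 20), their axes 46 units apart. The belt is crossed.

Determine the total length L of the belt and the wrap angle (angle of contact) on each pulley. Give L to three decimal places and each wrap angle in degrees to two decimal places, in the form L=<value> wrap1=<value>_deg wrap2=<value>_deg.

crossed belt: β = asin((r1+r2)/C) = asin(34/46) = 47.6574°
wrap1 = wrap2 = π + 2β = 275.3148°
tangent length = C·cosβ = 30.9839
L = (r1+r2)·wrap + 2·C·cosβ = 34·4.8051 + 2·30.9839 = 225.3428

L=225.343 wrap1=275.31_deg wrap2=275.31_deg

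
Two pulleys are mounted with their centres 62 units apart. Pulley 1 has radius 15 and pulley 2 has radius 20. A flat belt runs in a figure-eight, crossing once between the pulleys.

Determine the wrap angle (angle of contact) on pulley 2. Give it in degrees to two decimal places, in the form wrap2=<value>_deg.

crossed belt: β = asin((r1+r2)/C) = asin(35/62) = 34.3687°
wrap1 = wrap2 = π + 2β = 248.7374°

wrap2=248.74_deg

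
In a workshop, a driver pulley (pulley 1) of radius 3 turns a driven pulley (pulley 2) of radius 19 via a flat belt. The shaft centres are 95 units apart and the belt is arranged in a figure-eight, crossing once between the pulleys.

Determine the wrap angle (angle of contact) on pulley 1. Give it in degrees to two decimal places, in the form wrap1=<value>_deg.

wrap1=206.78_deg

crossed belt: β = asin((r1+r2)/C) = asin(22/95) = 13.3900°
wrap1 = wrap2 = π + 2β = 206.7801°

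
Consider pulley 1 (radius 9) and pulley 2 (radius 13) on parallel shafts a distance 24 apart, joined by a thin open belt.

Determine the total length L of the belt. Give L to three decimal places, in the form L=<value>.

open belt: β = asin((r2−r1)/C) = asin(4/24) = 9.5941°
wrap1 = π − 2β = 160.8119°
wrap2 = π + 2β = 199.1881°
tangent length = C·cosβ = 23.6643
L = r1·wrap1 + r2·wrap2 + 2·C·cosβ = 9·2.8067 + 13·3.4765 + 2·23.6643 = 117.7833

L=117.783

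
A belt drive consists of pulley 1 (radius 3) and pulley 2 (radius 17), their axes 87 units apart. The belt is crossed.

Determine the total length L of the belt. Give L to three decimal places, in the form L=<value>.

crossed belt: β = asin((r1+r2)/C) = asin(20/87) = 13.2903°
wrap1 = wrap2 = π + 2β = 206.5806°
tangent length = C·cosβ = 84.6699
L = (r1+r2)·wrap + 2·C·cosβ = 20·3.6055 + 2·84.6699 = 241.4501

L=241.450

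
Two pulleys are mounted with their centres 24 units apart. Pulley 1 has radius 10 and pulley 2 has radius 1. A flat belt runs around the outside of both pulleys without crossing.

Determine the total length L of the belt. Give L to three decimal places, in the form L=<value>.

L=85.974

open belt: β = asin((r2−r1)/C) = asin(-9/24) = -22.0243°
wrap1 = π − 2β = 224.0486°
wrap2 = π + 2β = 135.9514°
tangent length = C·cosβ = 22.2486
L = r1·wrap1 + r2·wrap2 + 2·C·cosβ = 10·3.9104 + 1·2.3728 + 2·22.2486 = 85.9739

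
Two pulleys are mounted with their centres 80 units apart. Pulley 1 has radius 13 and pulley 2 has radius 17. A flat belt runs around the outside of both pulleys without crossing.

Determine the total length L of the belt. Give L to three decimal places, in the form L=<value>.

L=254.448

open belt: β = asin((r2−r1)/C) = asin(4/80) = 2.8660°
wrap1 = π − 2β = 174.2680°
wrap2 = π + 2β = 185.7320°
tangent length = C·cosβ = 79.8999
L = r1·wrap1 + r2·wrap2 + 2·C·cosβ = 13·3.0416 + 17·3.2416 + 2·79.8999 = 254.4478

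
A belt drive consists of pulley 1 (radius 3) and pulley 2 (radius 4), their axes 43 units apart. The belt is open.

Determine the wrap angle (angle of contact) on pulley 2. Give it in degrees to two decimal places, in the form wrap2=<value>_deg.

wrap2=182.67_deg

open belt: β = asin((r2−r1)/C) = asin(1/43) = 1.3326°
wrap1 = π − 2β = 177.3348°
wrap2 = π + 2β = 182.6652°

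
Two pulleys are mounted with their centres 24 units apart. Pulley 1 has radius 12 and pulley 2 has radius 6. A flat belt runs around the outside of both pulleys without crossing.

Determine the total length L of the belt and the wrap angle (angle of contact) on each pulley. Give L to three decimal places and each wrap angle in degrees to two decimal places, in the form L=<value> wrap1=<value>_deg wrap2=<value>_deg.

L=106.057 wrap1=208.96_deg wrap2=151.04_deg

open belt: β = asin((r2−r1)/C) = asin(-6/24) = -14.4775°
wrap1 = π − 2β = 208.9550°
wrap2 = π + 2β = 151.0450°
tangent length = C·cosβ = 23.2379
L = r1·wrap1 + r2·wrap2 + 2·C·cosβ = 12·3.6470 + 6·2.6362 + 2·23.2379 = 106.0566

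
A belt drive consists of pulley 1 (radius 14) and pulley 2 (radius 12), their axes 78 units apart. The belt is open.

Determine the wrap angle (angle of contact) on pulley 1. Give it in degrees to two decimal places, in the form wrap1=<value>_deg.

wrap1=182.94_deg

open belt: β = asin((r2−r1)/C) = asin(-2/78) = -1.4693°
wrap1 = π − 2β = 182.9386°
wrap2 = π + 2β = 177.0614°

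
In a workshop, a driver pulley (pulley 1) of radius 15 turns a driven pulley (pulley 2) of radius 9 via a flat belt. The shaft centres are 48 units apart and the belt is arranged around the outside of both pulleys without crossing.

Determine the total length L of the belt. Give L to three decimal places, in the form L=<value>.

L=172.149

open belt: β = asin((r2−r1)/C) = asin(-6/48) = -7.1808°
wrap1 = π − 2β = 194.3615°
wrap2 = π + 2β = 165.6385°
tangent length = C·cosβ = 47.6235
L = r1·wrap1 + r2·wrap2 + 2·C·cosβ = 15·3.3922 + 9·2.8909 + 2·47.6235 = 172.1492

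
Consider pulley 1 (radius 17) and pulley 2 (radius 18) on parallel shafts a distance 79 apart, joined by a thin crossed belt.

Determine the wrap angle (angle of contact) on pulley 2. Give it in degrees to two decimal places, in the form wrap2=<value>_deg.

crossed belt: β = asin((r1+r2)/C) = asin(35/79) = 26.2979°
wrap1 = wrap2 = π + 2β = 232.5958°

wrap2=232.60_deg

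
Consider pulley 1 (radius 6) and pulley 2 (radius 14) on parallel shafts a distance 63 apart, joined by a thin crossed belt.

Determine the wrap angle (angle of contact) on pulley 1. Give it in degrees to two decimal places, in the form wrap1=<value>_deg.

wrap1=217.02_deg

crossed belt: β = asin((r1+r2)/C) = asin(20/63) = 18.5094°
wrap1 = wrap2 = π + 2β = 217.0188°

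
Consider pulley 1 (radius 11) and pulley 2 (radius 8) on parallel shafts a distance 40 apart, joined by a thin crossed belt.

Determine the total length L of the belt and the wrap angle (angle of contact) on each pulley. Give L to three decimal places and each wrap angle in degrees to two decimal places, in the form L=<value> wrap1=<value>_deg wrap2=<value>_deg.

L=148.898 wrap1=236.72_deg wrap2=236.72_deg

crossed belt: β = asin((r1+r2)/C) = asin(19/40) = 28.3594°
wrap1 = wrap2 = π + 2β = 236.7187°
tangent length = C·cosβ = 35.1994
L = (r1+r2)·wrap + 2·C·cosβ = 19·4.1315 + 2·35.1994 = 148.8978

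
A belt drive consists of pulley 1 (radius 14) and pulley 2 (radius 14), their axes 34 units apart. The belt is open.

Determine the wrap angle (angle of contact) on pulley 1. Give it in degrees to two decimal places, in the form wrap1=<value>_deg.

open belt: β = asin((r2−r1)/C) = asin(0/34) = 0.0000°
wrap1 = π − 2β = 180.0000°
wrap2 = π + 2β = 180.0000°

wrap1=180.00_deg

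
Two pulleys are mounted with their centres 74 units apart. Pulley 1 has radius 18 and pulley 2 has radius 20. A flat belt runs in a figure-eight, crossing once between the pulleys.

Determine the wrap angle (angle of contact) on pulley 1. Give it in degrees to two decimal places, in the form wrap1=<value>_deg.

wrap1=241.80_deg

crossed belt: β = asin((r1+r2)/C) = asin(38/74) = 30.8981°
wrap1 = wrap2 = π + 2β = 241.7963°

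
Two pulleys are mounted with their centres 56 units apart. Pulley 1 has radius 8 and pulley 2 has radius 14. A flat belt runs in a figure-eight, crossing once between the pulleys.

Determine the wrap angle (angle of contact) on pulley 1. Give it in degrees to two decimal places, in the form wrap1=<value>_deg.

crossed belt: β = asin((r1+r2)/C) = asin(22/56) = 23.1324°
wrap1 = wrap2 = π + 2β = 226.2648°

wrap1=226.26_deg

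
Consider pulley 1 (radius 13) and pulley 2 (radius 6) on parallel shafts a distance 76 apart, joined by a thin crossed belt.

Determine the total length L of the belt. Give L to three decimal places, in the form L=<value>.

L=216.465

crossed belt: β = asin((r1+r2)/C) = asin(19/76) = 14.4775°
wrap1 = wrap2 = π + 2β = 208.9550°
tangent length = C·cosβ = 73.5867
L = (r1+r2)·wrap + 2·C·cosβ = 19·3.6470 + 2·73.5867 = 216.4655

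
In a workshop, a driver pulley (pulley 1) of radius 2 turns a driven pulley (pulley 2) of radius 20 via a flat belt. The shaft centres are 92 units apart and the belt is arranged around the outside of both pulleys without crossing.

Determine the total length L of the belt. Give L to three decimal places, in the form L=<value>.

open belt: β = asin((r2−r1)/C) = asin(18/92) = 11.2828°
wrap1 = π − 2β = 157.4344°
wrap2 = π + 2β = 202.5656°
tangent length = C·cosβ = 90.2219
L = r1·wrap1 + r2·wrap2 + 2·C·cosβ = 2·2.7477 + 20·3.5354 + 2·90.2219 = 256.6481

L=256.648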